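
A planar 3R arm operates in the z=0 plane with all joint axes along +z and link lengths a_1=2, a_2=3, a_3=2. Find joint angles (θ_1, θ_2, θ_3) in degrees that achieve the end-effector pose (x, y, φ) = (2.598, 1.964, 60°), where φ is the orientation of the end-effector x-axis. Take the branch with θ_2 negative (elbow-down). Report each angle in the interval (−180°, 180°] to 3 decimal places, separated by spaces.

120.001 -150.003 90.002

wrist centre = target − a_3·(cos φ, sin φ) = (1.5980, 0.2319)
cos θ_2 = (2.6074−2²−3²)/(2·2·3) = -0.8660; θ_2 = -150.0028° (elbow-down)
β = atan2(0.2319,1.5980) = 8.2588°; ψ = atan2(-1.4999,-0.5981) = -111.7421°
θ_1 = β − ψ = 120.0009°
θ_3 = φ − θ_1 − θ_2 = 90.0019° (wrapped to (-180°,180°])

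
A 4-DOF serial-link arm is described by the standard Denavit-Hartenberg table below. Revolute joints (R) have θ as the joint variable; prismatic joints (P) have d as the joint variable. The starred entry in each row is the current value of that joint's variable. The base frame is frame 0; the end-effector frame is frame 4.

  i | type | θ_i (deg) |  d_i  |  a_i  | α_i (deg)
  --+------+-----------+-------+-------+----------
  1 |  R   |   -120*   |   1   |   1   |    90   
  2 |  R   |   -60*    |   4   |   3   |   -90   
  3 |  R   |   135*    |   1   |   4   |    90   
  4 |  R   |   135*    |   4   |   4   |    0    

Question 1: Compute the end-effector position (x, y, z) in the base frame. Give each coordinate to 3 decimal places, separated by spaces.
-3.705 -5.731 -1.416

after link 1: o_1 = (-0.5000, -0.8660, 1.0000)
after link 2: o_2 = (-4.7141, -0.1651, -1.5981)
after link 3: o_3 = (-1.9905, -1.1045, 1.3514)
after link 4: o_4 = (-3.7049, -5.7308, -1.4159)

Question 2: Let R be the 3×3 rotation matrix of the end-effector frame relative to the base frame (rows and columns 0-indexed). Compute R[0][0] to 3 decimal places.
-0.864

End-effector x-axis (col 0 of R) = (-0.8642,-0.4968,-0.0795)
R[0][0] = -0.8642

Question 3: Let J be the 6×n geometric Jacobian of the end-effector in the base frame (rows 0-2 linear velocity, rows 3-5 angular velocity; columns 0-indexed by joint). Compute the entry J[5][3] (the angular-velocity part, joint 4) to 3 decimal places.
-0.612

axis z_3 = (0.4356,-0.6597,-0.6124); lever o_n−o_3 = (-1.7144,-4.6263,-2.7673)
cross product → J_v[:, 3] = (-1.0073,2.2553,-3.1463)
J_ω[:, 3] = z_3
entry J[5][3] = -0.6124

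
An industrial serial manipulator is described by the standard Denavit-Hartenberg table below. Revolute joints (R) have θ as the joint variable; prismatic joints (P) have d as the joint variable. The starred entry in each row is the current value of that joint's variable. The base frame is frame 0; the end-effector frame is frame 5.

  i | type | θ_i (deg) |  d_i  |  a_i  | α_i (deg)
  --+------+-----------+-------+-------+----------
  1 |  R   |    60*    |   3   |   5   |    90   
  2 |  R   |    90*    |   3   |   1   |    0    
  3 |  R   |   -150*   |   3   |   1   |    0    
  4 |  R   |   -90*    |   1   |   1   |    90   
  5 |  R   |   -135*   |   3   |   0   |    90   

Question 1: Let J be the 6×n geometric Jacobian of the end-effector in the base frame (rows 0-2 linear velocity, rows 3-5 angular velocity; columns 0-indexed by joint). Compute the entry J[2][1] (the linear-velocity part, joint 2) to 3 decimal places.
-1.866

axis z_1 = (0.8660,-0.5000,0.0000); lever o_n−o_1 = (5.1292,-5.1160,2.2321)
cross product → J_v[:, 1] = (-1.1160,-1.9330,-1.8660)
J_ω[:, 1] = z_1
entry J[2][1] = -1.8660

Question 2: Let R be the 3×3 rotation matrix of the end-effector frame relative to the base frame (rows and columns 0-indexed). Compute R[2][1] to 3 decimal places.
0.866

End-effector y-axis (col 1 of R) = (-0.2500,-0.4330,0.8660)
R[2][1] = 0.8660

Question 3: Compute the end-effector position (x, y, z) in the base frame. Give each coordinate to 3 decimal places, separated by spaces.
7.629 -0.786 5.232

after link 1: o_1 = (2.5000, 4.3301, 3.0000)
after link 2: o_2 = (5.0981, 2.8301, 4.0000)
after link 3: o_3 = (7.9462, 1.7631, 3.1340)
after link 4: o_4 = (8.3792, 0.5131, 2.6340)
after link 5: o_5 = (7.6292, -0.7859, 5.2321)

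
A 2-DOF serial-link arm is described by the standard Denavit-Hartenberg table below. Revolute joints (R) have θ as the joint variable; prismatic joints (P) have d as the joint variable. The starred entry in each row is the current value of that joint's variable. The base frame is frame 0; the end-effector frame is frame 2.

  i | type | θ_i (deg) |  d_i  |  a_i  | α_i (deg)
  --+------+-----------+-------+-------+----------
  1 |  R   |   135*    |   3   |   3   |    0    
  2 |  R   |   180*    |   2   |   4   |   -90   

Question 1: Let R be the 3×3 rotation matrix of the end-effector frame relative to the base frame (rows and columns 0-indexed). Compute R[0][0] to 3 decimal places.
End-effector x-axis (col 0 of R) = (0.7071,-0.7071,0.0000)
R[0][0] = 0.7071

0.707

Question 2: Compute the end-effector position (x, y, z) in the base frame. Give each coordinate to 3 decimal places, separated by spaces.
0.707 -0.707 5.000

after link 1: o_1 = (-2.1213, 2.1213, 3.0000)
after link 2: o_2 = (0.7071, -0.7071, 5.0000)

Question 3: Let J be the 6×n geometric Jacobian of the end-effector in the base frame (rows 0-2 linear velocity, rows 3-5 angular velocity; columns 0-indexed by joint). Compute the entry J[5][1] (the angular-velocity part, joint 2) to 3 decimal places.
1.000

axis z_1 = (0.0000,0.0000,1.0000); lever o_n−o_1 = (2.8284,-2.8284,2.0000)
cross product → J_v[:, 1] = (2.8284,2.8284,-0.0000)
J_ω[:, 1] = z_1
entry J[5][1] = 1.0000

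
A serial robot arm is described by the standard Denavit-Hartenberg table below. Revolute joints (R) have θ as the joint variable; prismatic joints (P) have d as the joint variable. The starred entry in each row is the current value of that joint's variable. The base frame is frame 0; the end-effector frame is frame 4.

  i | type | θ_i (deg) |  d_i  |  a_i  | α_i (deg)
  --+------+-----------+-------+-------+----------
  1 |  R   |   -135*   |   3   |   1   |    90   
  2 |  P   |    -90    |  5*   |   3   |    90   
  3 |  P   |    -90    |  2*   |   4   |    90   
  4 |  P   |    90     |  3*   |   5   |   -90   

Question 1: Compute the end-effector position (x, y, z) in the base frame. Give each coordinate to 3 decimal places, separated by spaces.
after link 1: o_1 = (-0.7071, -0.7071, 3.0000)
after link 2: o_2 = (-4.2426, 2.8284, 0.0000)
after link 3: o_3 = (-0.0000, 1.4142, -0.0000)
after link 4: o_4 = (3.5355, 4.9497, 3.0000)

3.536 4.950 3.000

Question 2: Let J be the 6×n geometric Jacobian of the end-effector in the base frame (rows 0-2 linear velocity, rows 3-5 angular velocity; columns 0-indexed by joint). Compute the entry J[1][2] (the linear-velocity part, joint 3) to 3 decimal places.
0.707

prismatic axis z_2 = (0.7071,0.7071,-0.0000)
J_v[:, 2] = z_2; J_ω[:, 2] = (0,0,0)
entry J[1][2] = 0.7071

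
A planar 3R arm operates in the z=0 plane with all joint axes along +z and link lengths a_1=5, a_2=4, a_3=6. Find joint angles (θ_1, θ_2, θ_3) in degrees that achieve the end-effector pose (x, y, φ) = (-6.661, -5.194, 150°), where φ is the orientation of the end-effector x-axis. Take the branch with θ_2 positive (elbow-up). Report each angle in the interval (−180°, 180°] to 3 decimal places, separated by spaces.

wrist centre = target − a_3·(cos φ, sin φ) = (-1.4648, -8.1940)
cos θ_2 = (69.2874−5²−4²)/(2·5·4) = 0.7072; θ_2 = 44.9936° (elbow-up)
β = atan2(-8.1940,-1.4648) = -100.1357°; ψ = atan2(2.8281,7.8287) = 19.8621°
θ_1 = β − ψ = -119.9979°
θ_3 = φ − θ_1 − θ_2 = -134.9958° (wrapped to (-180°,180°])

-119.998 44.994 -134.996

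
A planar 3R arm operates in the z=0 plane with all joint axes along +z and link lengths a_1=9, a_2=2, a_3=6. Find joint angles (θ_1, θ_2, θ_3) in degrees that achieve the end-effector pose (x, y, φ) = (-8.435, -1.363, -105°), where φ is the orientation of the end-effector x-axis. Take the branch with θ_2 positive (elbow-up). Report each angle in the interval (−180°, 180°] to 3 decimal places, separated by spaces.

wrist centre = target − a_3·(cos φ, sin φ) = (-6.8821, 4.4326)
cos θ_2 = (67.0106−9²−2²)/(2·9·2) = -0.4997; θ_2 = 119.9804° (elbow-up)
β = atan2(4.4326,-6.8821) = 147.2156°; ψ = atan2(1.7324,8.0006) = 12.2178°
θ_1 = β − ψ = 134.9978°
θ_3 = φ − θ_1 − θ_2 = 0.0218° (wrapped to (-180°,180°])

134.998 119.980 0.022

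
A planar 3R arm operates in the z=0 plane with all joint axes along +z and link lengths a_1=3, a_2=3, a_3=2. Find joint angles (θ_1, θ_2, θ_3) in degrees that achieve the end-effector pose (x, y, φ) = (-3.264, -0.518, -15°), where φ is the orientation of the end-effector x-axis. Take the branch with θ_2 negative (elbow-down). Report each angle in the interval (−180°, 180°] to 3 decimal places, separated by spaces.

wrist centre = target − a_3·(cos φ, sin φ) = (-5.1959, -0.0004)
cos θ_2 = (26.9969−3²−3²)/(2·3·3) = 0.4998; θ_2 = -60.0115° (elbow-down)
β = atan2(-0.0004,-5.1959) = -179.9960°; ψ = atan2(-2.5984,4.4995) = -30.0057°
θ_1 = β − ψ = -149.9903°
θ_3 = φ − θ_1 − θ_2 = -164.9982° (wrapped to (-180°,180°])

-149.990 -60.011 -164.998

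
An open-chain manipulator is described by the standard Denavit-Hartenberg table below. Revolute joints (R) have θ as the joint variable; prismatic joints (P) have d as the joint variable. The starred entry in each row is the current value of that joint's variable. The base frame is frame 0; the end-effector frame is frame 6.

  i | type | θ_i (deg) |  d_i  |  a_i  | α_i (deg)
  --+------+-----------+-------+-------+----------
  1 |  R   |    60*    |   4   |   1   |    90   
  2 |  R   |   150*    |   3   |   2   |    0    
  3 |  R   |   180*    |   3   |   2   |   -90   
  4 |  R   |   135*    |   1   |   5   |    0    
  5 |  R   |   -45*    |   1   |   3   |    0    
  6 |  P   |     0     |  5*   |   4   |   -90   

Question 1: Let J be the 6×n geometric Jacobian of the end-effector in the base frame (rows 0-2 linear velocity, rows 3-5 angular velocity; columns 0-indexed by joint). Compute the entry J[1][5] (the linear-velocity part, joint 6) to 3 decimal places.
0.433

prismatic axis z_5 = (0.2500,0.4330,0.8660)
J_v[:, 5] = z_5; J_ω[:, 5] = (0,0,0)
entry J[1][5] = 0.4330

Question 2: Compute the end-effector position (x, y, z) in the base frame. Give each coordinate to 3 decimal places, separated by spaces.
after link 1: o_1 = (0.5000, 0.8660, 4.0000)
after link 2: o_2 = (2.2321, -2.1340, 5.0000)
after link 3: o_3 = (5.6962, -2.1340, 4.0000)
after link 4: o_4 = (1.3534, -2.5848, 6.6338)
after link 5: o_5 = (-0.9947, -0.6518, 7.4998)
after link 6: o_6 = (-3.2088, 3.5132, 11.8299)

-3.209 3.513 11.830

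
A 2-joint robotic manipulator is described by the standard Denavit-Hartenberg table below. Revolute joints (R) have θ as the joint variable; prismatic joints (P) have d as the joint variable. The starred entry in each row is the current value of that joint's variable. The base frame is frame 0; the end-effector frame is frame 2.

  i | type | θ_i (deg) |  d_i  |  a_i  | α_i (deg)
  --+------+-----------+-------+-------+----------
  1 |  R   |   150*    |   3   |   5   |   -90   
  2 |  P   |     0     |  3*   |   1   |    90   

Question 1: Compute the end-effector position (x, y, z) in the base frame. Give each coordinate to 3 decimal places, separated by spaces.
after link 1: o_1 = (-4.3301, 2.5000, 3.0000)
after link 2: o_2 = (-6.6962, 0.4019, 3.0000)

-6.696 0.402 3.000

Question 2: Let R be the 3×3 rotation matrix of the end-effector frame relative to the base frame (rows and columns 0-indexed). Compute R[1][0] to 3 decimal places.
End-effector x-axis (col 0 of R) = (-0.8660,0.5000,0.0000)
R[1][0] = 0.5000

0.500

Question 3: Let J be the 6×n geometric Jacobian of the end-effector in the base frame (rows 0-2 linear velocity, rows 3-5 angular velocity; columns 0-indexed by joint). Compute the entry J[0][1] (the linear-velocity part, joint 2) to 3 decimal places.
prismatic axis z_1 = (-0.5000,-0.8660,0.0000)
J_v[:, 1] = z_1; J_ω[:, 1] = (0,0,0)
entry J[0][1] = -0.5000

-0.500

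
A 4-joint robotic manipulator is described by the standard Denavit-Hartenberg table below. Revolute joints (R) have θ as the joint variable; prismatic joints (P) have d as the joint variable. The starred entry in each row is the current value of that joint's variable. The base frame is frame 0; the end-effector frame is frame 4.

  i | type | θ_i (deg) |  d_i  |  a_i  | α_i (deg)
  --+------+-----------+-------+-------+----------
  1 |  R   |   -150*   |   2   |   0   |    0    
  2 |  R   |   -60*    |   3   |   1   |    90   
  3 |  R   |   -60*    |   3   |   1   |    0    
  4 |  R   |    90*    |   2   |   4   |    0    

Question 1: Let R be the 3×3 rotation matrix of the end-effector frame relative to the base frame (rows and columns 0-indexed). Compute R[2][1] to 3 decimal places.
End-effector y-axis (col 1 of R) = (0.4330,-0.2500,0.8660)
R[2][1] = 0.8660

0.866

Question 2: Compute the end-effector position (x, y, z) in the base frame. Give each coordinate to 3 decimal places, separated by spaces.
-1.799 6.812 6.134

after link 1: o_1 = (0.0000, 0.0000, 2.0000)
after link 2: o_2 = (-0.8660, 0.5000, 5.0000)
after link 3: o_3 = (0.2010, 3.3481, 4.1340)
after link 4: o_4 = (-1.7990, 6.8122, 6.1340)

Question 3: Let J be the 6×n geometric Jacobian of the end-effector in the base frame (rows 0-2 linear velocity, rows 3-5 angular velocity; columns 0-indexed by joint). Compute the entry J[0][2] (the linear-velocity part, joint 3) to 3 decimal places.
axis z_2 = (0.5000,0.8660,0.0000); lever o_n−o_2 = (-0.9330,6.3122,1.1340)
cross product → J_v[:, 2] = (0.9821,-0.5670,3.9641)
J_ω[:, 2] = z_2
entry J[0][2] = 0.9821

0.982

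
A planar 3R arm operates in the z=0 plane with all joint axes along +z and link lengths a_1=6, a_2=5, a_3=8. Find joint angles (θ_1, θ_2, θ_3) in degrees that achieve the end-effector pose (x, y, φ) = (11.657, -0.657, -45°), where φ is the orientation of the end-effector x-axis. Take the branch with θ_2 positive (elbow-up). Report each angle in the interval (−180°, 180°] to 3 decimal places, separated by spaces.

wrist centre = target − a_3·(cos φ, sin φ) = (6.0001, 4.9999)
cos θ_2 = (61.0003−6²−5²)/(2·6·5) = 0.0000; θ_2 = 89.9997° (elbow-up)
β = atan2(4.9999,6.0001) = 39.8041°; ψ = atan2(5.0000,6.0000) = 39.8055°
θ_1 = β − ψ = -0.0014°
θ_3 = φ − θ_1 − θ_2 = -134.9983° (wrapped to (-180°,180°])

-0.001 90.000 -134.998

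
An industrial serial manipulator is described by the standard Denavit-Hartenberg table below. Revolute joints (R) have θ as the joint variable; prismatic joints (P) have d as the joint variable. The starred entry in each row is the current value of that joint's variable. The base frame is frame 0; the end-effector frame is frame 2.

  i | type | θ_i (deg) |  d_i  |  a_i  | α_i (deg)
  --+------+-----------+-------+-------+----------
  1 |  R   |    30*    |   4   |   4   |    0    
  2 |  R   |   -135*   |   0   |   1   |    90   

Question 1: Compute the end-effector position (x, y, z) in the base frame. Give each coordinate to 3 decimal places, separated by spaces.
3.205 1.034 4.000

after link 1: o_1 = (3.4641, 2.0000, 4.0000)
after link 2: o_2 = (3.2053, 1.0341, 4.0000)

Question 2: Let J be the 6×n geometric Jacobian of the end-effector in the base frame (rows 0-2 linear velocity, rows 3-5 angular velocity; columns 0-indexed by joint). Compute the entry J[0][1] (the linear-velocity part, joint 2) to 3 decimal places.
axis z_1 = (0.0000,0.0000,1.0000); lever o_n−o_1 = (-0.2588,-0.9659,0.0000)
cross product → J_v[:, 1] = (0.9659,-0.2588,0.0000)
J_ω[:, 1] = z_1
entry J[0][1] = 0.9659

0.966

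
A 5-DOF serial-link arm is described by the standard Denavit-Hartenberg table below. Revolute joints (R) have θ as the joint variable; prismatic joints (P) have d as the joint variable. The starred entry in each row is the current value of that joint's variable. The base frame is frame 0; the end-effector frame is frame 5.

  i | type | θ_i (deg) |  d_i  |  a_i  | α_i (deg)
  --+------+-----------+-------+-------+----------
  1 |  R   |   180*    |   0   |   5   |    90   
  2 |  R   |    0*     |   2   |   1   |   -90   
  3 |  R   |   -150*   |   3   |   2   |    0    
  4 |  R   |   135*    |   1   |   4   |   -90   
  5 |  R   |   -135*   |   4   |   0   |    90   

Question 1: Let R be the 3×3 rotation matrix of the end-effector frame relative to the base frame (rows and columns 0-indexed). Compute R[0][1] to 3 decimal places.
-0.259

End-effector y-axis (col 1 of R) = (-0.2588,-0.9659,0.0000)
R[0][1] = -0.2588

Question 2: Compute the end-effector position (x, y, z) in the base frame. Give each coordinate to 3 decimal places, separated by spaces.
-9.167 0.172 4.000

after link 1: o_1 = (-5.0000, 0.0000, 0.0000)
after link 2: o_2 = (-6.0000, 2.0000, 0.0000)
after link 3: o_3 = (-4.2679, 3.0000, 3.0000)
after link 4: o_4 = (-8.1317, 4.0353, 4.0000)
after link 5: o_5 = (-9.1669, 0.1716, 4.0000)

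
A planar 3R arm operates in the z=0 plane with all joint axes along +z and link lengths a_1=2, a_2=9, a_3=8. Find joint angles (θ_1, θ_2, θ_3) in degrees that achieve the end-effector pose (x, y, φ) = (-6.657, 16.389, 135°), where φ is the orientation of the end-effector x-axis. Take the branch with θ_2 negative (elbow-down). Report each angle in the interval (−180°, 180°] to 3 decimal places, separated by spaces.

119.995 -29.993 44.998

wrist centre = target − a_3·(cos φ, sin φ) = (-1.0001, 10.7321)
cos θ_2 = (116.1792−2²−9²)/(2·2·9) = 0.8661; θ_2 = -29.9926° (elbow-down)
β = atan2(10.7321,-1.0001) = 95.3241°; ψ = atan2(-4.4990,9.7948) = -24.6705°
θ_1 = β − ψ = 119.9946°
θ_3 = φ − θ_1 − θ_2 = 44.9980° (wrapped to (-180°,180°])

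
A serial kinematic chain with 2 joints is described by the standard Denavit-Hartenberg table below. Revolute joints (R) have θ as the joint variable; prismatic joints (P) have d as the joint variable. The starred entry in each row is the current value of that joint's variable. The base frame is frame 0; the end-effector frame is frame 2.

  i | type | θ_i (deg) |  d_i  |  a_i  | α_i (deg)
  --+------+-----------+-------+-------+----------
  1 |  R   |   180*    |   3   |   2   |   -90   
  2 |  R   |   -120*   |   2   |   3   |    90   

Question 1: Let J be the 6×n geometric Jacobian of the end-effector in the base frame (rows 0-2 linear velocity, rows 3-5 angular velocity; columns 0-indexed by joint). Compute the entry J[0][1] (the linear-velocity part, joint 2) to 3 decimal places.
-2.598

axis z_1 = (-0.0000,-1.0000,0.0000); lever o_n−o_1 = (1.5000,-2.0000,2.5981)
cross product → J_v[:, 1] = (-2.5981,0.0000,1.5000)
J_ω[:, 1] = z_1
entry J[0][1] = -2.5981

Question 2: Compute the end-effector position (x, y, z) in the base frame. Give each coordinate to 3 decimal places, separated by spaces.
after link 1: o_1 = (-2.0000, 0.0000, 3.0000)
after link 2: o_2 = (-0.5000, -2.0000, 5.5981)

-0.500 -2.000 5.598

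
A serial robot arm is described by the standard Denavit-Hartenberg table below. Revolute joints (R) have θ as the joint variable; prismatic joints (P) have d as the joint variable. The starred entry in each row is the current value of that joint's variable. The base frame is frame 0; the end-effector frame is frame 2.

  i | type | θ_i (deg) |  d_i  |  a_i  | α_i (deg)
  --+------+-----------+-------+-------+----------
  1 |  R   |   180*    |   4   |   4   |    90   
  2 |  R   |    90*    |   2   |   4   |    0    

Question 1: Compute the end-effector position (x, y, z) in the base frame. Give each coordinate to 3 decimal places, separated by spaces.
after link 1: o_1 = (-4.0000, 0.0000, 4.0000)
after link 2: o_2 = (-4.0000, 2.0000, 8.0000)

-4.000 2.000 8.000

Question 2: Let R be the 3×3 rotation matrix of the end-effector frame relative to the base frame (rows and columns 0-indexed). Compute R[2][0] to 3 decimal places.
1.000

End-effector x-axis (col 0 of R) = (-0.0000,-0.0000,1.0000)
R[2][0] = 1.0000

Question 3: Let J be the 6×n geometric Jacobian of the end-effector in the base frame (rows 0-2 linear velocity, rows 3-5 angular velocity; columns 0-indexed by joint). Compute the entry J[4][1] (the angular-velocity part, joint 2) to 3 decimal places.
1.000

axis z_1 = (0.0000,1.0000,0.0000); lever o_n−o_1 = (0.0000,2.0000,4.0000)
cross product → J_v[:, 1] = (4.0000,-0.0000,0.0000)
J_ω[:, 1] = z_1
entry J[4][1] = 1.0000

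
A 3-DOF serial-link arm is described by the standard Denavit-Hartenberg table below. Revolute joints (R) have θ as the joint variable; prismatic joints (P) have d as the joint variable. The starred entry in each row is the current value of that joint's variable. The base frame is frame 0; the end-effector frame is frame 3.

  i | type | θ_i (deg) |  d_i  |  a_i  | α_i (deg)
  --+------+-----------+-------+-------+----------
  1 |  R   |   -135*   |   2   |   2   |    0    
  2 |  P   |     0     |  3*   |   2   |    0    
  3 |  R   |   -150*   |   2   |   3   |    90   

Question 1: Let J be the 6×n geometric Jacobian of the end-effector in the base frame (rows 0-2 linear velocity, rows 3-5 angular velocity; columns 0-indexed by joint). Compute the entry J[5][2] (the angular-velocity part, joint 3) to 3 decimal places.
1.000

axis z_2 = (0.0000,0.0000,1.0000); lever o_n−o_2 = (0.7765,2.8978,2.0000)
cross product → J_v[:, 2] = (-2.8978,0.7765,0.0000)
J_ω[:, 2] = z_2
entry J[5][2] = 1.0000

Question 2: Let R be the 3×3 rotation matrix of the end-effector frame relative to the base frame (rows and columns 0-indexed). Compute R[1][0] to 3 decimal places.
0.966

End-effector x-axis (col 0 of R) = (0.2588,0.9659,0.0000)
R[1][0] = 0.9659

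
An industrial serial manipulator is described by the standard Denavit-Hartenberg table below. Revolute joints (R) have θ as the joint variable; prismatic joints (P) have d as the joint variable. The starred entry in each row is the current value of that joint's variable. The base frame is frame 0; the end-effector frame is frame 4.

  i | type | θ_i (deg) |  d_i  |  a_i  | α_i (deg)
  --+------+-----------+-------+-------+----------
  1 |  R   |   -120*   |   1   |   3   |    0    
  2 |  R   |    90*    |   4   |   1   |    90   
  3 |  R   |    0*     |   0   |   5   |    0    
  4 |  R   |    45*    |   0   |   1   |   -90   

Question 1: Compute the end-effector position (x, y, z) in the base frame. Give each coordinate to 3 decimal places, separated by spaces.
after link 1: o_1 = (-1.5000, -2.5981, 1.0000)
after link 2: o_2 = (-0.6340, -3.0981, 5.0000)
after link 3: o_3 = (3.6962, -5.5981, 5.0000)
after link 4: o_4 = (4.3085, -5.9516, 5.7071)

4.309 -5.952 5.707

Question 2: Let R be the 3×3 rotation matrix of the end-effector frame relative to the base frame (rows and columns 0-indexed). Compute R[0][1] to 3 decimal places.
End-effector y-axis (col 1 of R) = (0.5000,0.8660,-0.0000)
R[0][1] = 0.5000

0.500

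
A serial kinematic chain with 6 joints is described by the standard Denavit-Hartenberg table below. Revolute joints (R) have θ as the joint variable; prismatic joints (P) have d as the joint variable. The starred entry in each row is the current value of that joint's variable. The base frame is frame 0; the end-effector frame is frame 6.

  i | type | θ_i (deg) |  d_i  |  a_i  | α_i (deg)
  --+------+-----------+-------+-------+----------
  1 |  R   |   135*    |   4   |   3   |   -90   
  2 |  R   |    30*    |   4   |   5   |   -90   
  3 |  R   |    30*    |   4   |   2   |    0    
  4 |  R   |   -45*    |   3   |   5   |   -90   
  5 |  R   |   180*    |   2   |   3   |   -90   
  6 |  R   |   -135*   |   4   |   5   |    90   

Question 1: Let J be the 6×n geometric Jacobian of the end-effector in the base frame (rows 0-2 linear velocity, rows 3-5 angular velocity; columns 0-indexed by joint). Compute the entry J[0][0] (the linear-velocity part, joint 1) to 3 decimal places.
axis z_0 = ẑ; lever o_n−o_0 = (-5.8600,7.1529,-12.2821)
cross product → J_v[:, 0] = (-7.1529,-5.8600,0.0000)
J_ω[:, 0] = z_0
entry J[0][0] = -7.1529

-7.153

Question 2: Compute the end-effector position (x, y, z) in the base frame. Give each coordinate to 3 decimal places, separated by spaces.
-5.860 7.153 -12.282

after link 1: o_1 = (-2.1213, 2.1213, 4.0000)
after link 2: o_2 = (-8.0116, 2.3548, 1.5000)
after link 3: o_3 = (-6.9509, 2.7083, -2.8301)
after link 4: o_4 = (-9.7629, 3.6901, -7.8430)
after link 5: o_5 = (-6.3903, 4.1476, -6.6529)
after link 6: o_6 = (-5.8600, 7.1529, -12.2821)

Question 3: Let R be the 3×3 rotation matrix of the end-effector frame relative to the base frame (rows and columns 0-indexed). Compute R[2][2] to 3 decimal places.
-0.250

End-effector z-axis (col 2 of R) = (-0.9186,-0.3062,-0.2500)
R[2][2] = -0.2500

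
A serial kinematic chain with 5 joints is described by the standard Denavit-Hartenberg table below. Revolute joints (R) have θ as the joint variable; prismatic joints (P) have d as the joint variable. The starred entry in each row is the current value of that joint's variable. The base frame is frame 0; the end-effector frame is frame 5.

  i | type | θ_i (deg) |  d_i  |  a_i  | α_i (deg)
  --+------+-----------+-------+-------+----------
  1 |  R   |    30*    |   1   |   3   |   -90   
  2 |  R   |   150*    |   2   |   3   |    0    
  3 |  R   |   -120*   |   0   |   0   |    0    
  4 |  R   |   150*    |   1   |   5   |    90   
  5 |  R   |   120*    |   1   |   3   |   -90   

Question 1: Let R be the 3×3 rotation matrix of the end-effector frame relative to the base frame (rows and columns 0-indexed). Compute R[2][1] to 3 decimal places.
1.000

End-effector y-axis (col 1 of R) = (0.0000,0.0000,1.0000)
R[2][1] = 1.0000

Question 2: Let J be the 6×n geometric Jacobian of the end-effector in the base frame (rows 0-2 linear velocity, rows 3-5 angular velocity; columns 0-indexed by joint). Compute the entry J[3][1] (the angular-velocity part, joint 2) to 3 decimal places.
axis z_1 = (-0.5000,0.8660,0.0000); lever o_n−o_1 = (-8.0801,1.7990,-2.5000)
cross product → J_v[:, 1] = (-2.1651,-1.2500,6.0981)
J_ω[:, 1] = z_1
entry J[3][1] = -0.5000

-0.500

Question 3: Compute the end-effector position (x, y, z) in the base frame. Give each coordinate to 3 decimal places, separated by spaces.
after link 1: o_1 = (2.5981, 1.5000, 1.0000)
after link 2: o_2 = (-0.6519, 1.9330, -0.5000)
after link 3: o_3 = (-0.6519, 1.9330, -0.5000)
after link 4: o_4 = (-5.4821, 0.2990, -0.5000)
after link 5: o_5 = (-5.4821, 3.2990, -1.5000)

-5.482 3.299 -1.500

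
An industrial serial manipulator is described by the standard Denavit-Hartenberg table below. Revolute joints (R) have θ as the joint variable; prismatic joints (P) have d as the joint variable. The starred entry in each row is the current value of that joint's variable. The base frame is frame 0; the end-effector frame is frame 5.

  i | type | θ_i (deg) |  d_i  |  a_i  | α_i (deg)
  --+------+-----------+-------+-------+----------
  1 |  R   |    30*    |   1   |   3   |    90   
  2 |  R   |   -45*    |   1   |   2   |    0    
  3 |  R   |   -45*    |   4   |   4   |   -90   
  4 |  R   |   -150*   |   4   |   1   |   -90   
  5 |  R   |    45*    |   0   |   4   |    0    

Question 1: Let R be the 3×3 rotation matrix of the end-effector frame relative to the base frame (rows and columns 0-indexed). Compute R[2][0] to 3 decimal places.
End-effector x-axis (col 0 of R) = (-0.4356,-0.6597,0.6124)
R[2][0] = 0.6124

0.612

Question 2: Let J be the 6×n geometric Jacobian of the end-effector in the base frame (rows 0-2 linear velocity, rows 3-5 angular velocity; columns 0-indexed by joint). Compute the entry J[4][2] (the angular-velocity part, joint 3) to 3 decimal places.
-0.866

axis z_2 = (0.5000,-0.8660,0.0000); lever o_n−o_2 = (3.9717,-4.5361,-0.6845)
cross product → J_v[:, 2] = (0.5928,0.3422,1.1716)
J_ω[:, 2] = z_2
entry J[4][2] = -0.8660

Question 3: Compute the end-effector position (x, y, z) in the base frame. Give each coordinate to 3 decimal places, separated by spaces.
after link 1: o_1 = (2.5981, 1.5000, 1.0000)
after link 2: o_2 = (4.3228, 1.3411, -0.4142)
after link 3: o_3 = (6.3228, -2.1230, -4.4142)
after link 4: o_4 = (10.0369, -0.5560, -3.5482)
after link 5: o_5 = (8.2945, -3.1950, -1.0987)

8.295 -3.195 -1.099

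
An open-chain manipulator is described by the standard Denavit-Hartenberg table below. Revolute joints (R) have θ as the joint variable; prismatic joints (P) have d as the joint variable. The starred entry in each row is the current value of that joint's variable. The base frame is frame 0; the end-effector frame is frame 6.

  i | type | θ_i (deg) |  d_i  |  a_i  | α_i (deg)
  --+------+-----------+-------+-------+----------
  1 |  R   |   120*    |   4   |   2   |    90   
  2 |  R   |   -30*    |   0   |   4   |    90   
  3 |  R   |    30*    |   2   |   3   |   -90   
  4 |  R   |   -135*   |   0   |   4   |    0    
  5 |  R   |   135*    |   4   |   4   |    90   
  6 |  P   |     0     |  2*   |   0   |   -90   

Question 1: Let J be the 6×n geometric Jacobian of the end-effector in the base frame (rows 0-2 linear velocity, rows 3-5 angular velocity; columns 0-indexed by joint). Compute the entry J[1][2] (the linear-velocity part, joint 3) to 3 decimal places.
-3.356

axis z_2 = (0.2500,-0.4330,-0.8660); lever o_n−o_2 = (5.8151,1.0277,-6.7199)
cross product → J_v[:, 2] = (3.7998,-3.3561,2.7749)
J_ω[:, 2] = z_2
entry J[1][2] = -3.3561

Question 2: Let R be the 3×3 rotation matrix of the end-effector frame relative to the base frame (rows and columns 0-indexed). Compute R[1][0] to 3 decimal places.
End-effector x-axis (col 0 of R) = (0.0580,0.8995,-0.4330)
R[1][0] = 0.8995

0.900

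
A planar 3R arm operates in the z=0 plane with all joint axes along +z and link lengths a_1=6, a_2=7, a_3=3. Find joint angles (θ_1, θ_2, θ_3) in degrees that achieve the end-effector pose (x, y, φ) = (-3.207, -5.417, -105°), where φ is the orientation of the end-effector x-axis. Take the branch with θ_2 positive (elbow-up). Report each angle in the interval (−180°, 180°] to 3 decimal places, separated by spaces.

wrist centre = target − a_3·(cos φ, sin φ) = (-2.4305, -2.5192)
cos θ_2 = (12.2540−6²−7²)/(2·6·7) = -0.8660; θ_2 = 149.9998° (elbow-up)
β = atan2(-2.5192,-2.4305) = -133.9736°; ψ = atan2(3.5000,-0.0622) = 91.0175°
θ_1 = β − ψ = -224.9911°
θ_3 = φ − θ_1 − θ_2 = -30.0086° (wrapped to (-180°,180°])

135.009 150.000 -30.009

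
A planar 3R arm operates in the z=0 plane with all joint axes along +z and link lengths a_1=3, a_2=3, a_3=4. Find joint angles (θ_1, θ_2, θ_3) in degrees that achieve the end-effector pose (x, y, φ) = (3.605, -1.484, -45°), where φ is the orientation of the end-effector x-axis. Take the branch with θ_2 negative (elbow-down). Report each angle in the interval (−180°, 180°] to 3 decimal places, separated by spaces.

wrist centre = target − a_3·(cos φ, sin φ) = (0.7766, 1.3444)
cos θ_2 = (2.4105−3²−3²)/(2·3·3) = -0.8661; θ_2 = -150.0063° (elbow-down)
β = atan2(1.3444,0.7766) = 59.9883°; ψ = atan2(-1.4997,0.4018) = -75.0032°
θ_1 = β − ψ = 134.9914°
θ_3 = φ − θ_1 − θ_2 = -29.9851° (wrapped to (-180°,180°])

134.991 -150.006 -29.985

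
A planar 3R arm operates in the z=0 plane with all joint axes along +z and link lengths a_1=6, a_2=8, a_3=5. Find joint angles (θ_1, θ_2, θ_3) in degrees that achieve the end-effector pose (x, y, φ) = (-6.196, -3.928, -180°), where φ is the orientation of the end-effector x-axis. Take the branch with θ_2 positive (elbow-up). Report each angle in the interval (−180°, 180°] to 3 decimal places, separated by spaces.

149.998 150.002 -120.000

wrist centre = target − a_3·(cos φ, sin φ) = (-1.1960, -3.9280)
cos θ_2 = (16.8596−6²−8²)/(2·6·8) = -0.8660; θ_2 = 150.0023° (elbow-up)
β = atan2(-3.9280,-1.1960) = -106.9345°; ψ = atan2(3.9997,-0.9284) = 103.0674°
θ_1 = β − ψ = -210.0019°
θ_3 = φ − θ_1 − θ_2 = -120.0004° (wrapped to (-180°,180°])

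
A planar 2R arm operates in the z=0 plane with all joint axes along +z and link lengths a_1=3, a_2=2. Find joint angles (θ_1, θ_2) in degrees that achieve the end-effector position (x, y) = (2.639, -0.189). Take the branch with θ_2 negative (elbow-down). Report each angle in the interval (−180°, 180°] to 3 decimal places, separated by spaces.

36.797 -120.000

cos θ_2 = (7.0000−3²−2²)/(2·3·2) = -0.5000; θ_2 = -119.9998° (elbow-down)
β = atan2(-0.1890,2.6390) = -4.0964°; ψ = atan2(-1.7321,2.0000) = -40.8934°
θ_1 = β − ψ = 36.7969°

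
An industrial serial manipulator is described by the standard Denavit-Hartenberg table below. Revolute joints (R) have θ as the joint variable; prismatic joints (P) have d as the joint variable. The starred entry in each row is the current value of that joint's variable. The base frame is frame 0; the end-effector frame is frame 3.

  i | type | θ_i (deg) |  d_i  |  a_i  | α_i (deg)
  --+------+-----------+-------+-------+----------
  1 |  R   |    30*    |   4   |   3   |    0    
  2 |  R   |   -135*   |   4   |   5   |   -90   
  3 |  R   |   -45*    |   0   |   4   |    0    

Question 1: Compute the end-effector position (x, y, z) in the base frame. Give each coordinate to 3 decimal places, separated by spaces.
after link 1: o_1 = (2.5981, 1.5000, 4.0000)
after link 2: o_2 = (1.3040, -3.3296, 8.0000)
after link 3: o_3 = (0.5719, -6.0617, 10.8284)

0.572 -6.062 10.828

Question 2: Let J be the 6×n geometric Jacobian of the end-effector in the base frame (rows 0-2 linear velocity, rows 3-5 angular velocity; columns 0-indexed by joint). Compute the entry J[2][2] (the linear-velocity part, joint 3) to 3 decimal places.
-2.828

axis z_2 = (0.9659,-0.2588,0.0000); lever o_n−o_2 = (-0.7321,-2.7321,2.8284)
cross product → J_v[:, 2] = (-0.7321,-2.7321,-2.8284)
J_ω[:, 2] = z_2
entry J[2][2] = -2.8284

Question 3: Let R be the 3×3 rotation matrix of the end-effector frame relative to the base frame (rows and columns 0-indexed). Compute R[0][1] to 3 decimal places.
End-effector y-axis (col 1 of R) = (-0.1830,-0.6830,-0.7071)
R[0][1] = -0.1830

-0.183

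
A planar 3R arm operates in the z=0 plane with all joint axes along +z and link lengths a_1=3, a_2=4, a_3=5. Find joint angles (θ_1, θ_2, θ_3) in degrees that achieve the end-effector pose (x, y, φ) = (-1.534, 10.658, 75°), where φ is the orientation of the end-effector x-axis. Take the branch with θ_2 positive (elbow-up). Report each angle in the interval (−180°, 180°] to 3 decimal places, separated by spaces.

wrist centre = target − a_3·(cos φ, sin φ) = (-2.8281, 5.8284)
cos θ_2 = (41.9680−3²−4²)/(2·3·4) = 0.7070; θ_2 = 45.0086° (elbow-up)
β = atan2(5.8284,-2.8281) = 115.8840°; ψ = atan2(2.8288,5.8280) = 25.8914°
θ_1 = β − ψ = 89.9926°
θ_3 = φ − θ_1 − θ_2 = -60.0011° (wrapped to (-180°,180°])

89.993 45.009 -60.001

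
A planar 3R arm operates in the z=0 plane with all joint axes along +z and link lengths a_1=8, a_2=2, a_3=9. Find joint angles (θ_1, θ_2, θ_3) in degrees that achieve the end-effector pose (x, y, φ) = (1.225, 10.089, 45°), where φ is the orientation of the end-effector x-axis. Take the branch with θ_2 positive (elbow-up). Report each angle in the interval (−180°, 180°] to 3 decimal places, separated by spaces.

135.000 150.008 119.991

wrist centre = target − a_3·(cos φ, sin φ) = (-5.1390, 3.7250)
cos θ_2 = (40.2848−8²−2²)/(2·8·2) = -0.8661; θ_2 = 150.0084° (elbow-up)
β = atan2(3.7250,-5.1390) = 144.0631°; ψ = atan2(0.9997,6.2678) = 9.0626°
θ_1 = β − ψ = 135.0004°
θ_3 = φ − θ_1 − θ_2 = 119.9911° (wrapped to (-180°,180°])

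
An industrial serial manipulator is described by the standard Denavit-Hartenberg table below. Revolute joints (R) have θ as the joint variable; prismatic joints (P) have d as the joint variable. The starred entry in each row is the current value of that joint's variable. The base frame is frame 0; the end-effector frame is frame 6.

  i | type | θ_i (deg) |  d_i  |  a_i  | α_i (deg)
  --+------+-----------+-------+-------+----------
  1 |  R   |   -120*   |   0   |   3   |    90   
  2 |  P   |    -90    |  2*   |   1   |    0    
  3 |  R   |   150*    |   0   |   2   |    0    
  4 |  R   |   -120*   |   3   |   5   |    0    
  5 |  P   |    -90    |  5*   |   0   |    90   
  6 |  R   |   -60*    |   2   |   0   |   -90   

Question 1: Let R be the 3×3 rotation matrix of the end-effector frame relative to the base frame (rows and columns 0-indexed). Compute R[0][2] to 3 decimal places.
End-effector z-axis (col 2 of R) = (-0.0580,0.8995,-0.4330)
R[0][2] = -0.0580

-0.058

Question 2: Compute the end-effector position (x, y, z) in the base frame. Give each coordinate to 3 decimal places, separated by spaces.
-11.410 0.237 -1.866

after link 1: o_1 = (-1.5000, -2.5981, 0.0000)
after link 2: o_2 = (-3.2321, -1.5981, -1.0000)
after link 3: o_3 = (-3.7321, -2.4641, 0.7321)
after link 4: o_4 = (-7.5801, -3.1292, -3.5981)
after link 5: o_5 = (-11.9103, -0.6292, -3.5981)
after link 6: o_6 = (-11.4103, 0.2369, -1.8660)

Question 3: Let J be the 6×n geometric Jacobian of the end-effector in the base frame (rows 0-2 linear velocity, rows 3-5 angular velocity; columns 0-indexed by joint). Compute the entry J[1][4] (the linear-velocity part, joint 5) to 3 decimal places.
prismatic axis z_4 = (-0.8660,0.5000,0.0000)
J_v[:, 4] = z_4; J_ω[:, 4] = (0,0,0)
entry J[1][4] = 0.5000

0.500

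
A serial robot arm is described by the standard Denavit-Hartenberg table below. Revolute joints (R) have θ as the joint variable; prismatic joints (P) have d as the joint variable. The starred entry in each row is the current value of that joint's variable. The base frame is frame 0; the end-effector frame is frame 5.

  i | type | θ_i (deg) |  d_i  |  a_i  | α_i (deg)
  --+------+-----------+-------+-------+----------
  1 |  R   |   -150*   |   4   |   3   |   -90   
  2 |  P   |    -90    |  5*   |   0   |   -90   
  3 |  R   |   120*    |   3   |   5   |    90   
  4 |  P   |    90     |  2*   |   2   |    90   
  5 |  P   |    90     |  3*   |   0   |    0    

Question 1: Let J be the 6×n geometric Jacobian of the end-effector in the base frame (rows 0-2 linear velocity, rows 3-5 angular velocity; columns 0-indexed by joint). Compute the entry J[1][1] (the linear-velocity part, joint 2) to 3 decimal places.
-0.866

prismatic axis z_1 = (0.5000,-0.8660,0.0000)
J_v[:, 1] = z_1; J_ω[:, 1] = (0,0,0)
entry J[1][1] = -0.8660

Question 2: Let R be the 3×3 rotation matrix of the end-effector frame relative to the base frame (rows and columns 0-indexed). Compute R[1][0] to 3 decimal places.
0.433

End-effector x-axis (col 0 of R) = (-0.2500,0.4330,0.8660)
R[1][0] = 0.4330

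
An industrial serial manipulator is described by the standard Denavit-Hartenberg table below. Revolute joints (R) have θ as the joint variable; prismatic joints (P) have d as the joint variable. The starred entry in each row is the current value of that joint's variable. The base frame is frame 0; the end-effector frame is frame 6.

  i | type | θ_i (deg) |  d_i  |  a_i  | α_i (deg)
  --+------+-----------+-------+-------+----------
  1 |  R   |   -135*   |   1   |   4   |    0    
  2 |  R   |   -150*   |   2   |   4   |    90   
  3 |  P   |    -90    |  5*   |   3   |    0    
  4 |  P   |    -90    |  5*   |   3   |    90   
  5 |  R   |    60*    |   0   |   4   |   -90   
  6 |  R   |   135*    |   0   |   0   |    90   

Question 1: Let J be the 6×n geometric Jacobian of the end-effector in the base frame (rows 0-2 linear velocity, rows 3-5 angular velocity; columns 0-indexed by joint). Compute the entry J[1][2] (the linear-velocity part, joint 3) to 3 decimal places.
-0.259

prismatic axis z_2 = (0.9659,-0.2588,0.0000)
J_v[:, 2] = z_2; J_ω[:, 2] = (0,0,0)
entry J[1][2] = -0.2588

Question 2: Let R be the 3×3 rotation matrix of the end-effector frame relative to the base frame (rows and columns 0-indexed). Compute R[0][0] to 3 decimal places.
End-effector x-axis (col 0 of R) = (-0.5000,0.5000,-0.7071)
R[0][0] = -0.5000

-0.500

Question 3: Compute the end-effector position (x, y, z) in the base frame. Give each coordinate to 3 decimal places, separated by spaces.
9.918 -7.279 0.000

after link 1: o_1 = (-2.8284, -2.8284, 1.0000)
after link 2: o_2 = (-1.7932, 1.0353, 3.0000)
after link 3: o_3 = (3.0365, -0.2588, 0.0000)
after link 4: o_4 = (7.0897, -4.4507, 0.0000)
after link 5: o_5 = (9.9181, -7.2791, 0.0000)
after link 6: o_6 = (9.9181, -7.2791, 0.0000)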